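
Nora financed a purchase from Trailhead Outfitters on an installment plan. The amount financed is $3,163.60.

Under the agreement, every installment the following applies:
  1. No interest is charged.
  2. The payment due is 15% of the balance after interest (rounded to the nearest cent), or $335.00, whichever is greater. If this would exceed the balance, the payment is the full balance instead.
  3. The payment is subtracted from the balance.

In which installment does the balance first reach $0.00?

# | Opening | Payment | End bal
1 | $3,163.60 | $474.54 | $2,689.06
2 | $2,689.06 | $403.36 | $2,285.70
3 | $2,285.70 | $342.86 | $1,942.84
4 | $1,942.84 | $335.00 | $1,607.84
5 | $1,607.84 | $335.00 | $1,272.84
6 | $1,272.84 | $335.00 | $937.84
7 | $937.84 | $335.00 | $602.84
8 | $602.84 | $335.00 | $267.84
9 | $267.84 | $267.84 | $0.00
Balance reaches $0.00 in installment 9.

9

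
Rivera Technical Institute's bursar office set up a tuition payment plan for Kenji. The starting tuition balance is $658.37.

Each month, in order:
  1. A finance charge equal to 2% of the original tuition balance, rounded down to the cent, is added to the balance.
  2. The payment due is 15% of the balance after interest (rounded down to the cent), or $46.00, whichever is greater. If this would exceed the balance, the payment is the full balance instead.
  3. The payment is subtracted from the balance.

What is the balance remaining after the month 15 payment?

$0.00

Month 1: opening $658.37; interest $13.16 → $671.53; payment $100.72; balance $570.81
Month 2: opening $570.81; interest $13.16 → $583.97; payment $87.59; balance $496.38
Month 3: opening $496.38; interest $13.16 → $509.54; payment $76.43; balance $433.11
Month 4: opening $433.11; interest $13.16 → $446.27; payment $66.94; balance $379.33
Month 5: opening $379.33; interest $13.16 → $392.49; payment $58.87; balance $333.62
Month 6: opening $333.62; interest $13.16 → $346.78; payment $52.01; balance $294.77
Month 7: opening $294.77; interest $13.16 → $307.93; payment $46.18; balance $261.75
Month 8: opening $261.75; interest $13.16 → $274.91; payment $46.00; balance $228.91
Month 9: opening $228.91; interest $13.16 → $242.07; payment $46.00; balance $196.07
Month 10: opening $196.07; interest $13.16 → $209.23; payment $46.00; balance $163.23
Month 11: opening $163.23; interest $13.16 → $176.39; payment $46.00; balance $130.39
Month 12: opening $130.39; interest $13.16 → $143.55; payment $46.00; balance $97.55
Month 13: opening $97.55; interest $13.16 → $110.71; payment $46.00; balance $64.71
Month 14: opening $64.71; interest $13.16 → $77.87; payment $46.00; balance $31.87
Month 15: opening $31.87; interest $13.16 → $45.03; payment $45.03; balance $0.00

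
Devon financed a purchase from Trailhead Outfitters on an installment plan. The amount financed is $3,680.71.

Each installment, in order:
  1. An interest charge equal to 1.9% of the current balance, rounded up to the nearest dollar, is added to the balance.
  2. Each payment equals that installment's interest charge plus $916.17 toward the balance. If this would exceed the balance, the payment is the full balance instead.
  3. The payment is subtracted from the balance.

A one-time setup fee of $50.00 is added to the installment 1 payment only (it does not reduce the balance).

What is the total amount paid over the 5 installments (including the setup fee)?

Installment 1: opening $3,680.71; interest $70.00 → $3,750.71; payment $986.17 (+ $50.00 fee); balance $2,764.54
Installment 2: opening $2,764.54; interest $53.00 → $2,817.54; payment $969.17; balance $1,848.37
Installment 3: opening $1,848.37; interest $36.00 → $1,884.37; payment $952.17; balance $932.20
Installment 4: opening $932.20; interest $18.00 → $950.20; payment $934.17; balance $16.03
Installment 5: opening $16.03; interest $1.00 → $17.03; payment $17.03; balance $0.00
Total paid: $3,908.71

$3,908.71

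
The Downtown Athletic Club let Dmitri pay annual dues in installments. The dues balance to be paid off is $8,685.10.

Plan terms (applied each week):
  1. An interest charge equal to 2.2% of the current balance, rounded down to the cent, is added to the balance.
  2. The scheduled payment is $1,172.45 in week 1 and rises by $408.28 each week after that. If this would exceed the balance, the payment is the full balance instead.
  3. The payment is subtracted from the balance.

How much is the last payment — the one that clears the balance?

# | Opening | Interest | Payment | End bal
1 | $8,685.10 | $191.07 | $1,172.45 | $7,703.72
2 | $7,703.72 | $169.48 | $1,580.73 | $6,292.47
3 | $6,292.47 | $138.43 | $1,989.01 | $4,441.89
4 | $4,441.89 | $97.72 | $2,397.29 | $2,142.32
5 | $2,142.32 | $47.13 | $2,189.45 | $0.00

$2,189.45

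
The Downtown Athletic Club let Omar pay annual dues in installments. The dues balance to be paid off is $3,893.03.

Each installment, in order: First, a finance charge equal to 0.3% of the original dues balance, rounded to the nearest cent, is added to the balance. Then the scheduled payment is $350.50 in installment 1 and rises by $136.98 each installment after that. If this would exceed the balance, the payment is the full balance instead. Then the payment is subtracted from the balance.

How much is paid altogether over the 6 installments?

# | Opening | Interest | Payment | End bal
1 | $3,893.03 | $11.68 | $350.50 | $3,554.21
2 | $3,554.21 | $11.68 | $487.48 | $3,078.41
3 | $3,078.41 | $11.68 | $624.46 | $2,465.63
4 | $2,465.63 | $11.68 | $761.44 | $1,715.87
5 | $1,715.87 | $11.68 | $898.42 | $829.13
6 | $829.13 | $11.68 | $840.81 | $0.00
Total paid: $3,963.11

$3,963.11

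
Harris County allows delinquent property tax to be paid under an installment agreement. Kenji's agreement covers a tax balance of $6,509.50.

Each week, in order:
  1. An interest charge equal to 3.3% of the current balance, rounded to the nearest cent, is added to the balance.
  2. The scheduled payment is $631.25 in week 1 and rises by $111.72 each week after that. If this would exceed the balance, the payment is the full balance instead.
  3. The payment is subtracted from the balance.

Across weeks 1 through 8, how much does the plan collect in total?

Week 1: opening $6,509.50; interest $214.81 → $6,724.31; payment $631.25; balance $6,093.06
Week 2: opening $6,093.06; interest $201.07 → $6,294.13; payment $742.97; balance $5,551.16
Week 3: opening $5,551.16; interest $183.19 → $5,734.35; payment $854.69; balance $4,879.66
Week 4: opening $4,879.66; interest $161.03 → $5,040.69; payment $966.41; balance $4,074.28
Week 5: opening $4,074.28; interest $134.45 → $4,208.73; payment $1,078.13; balance $3,130.60
Week 6: opening $3,130.60; interest $103.31 → $3,233.91; payment $1,189.85; balance $2,044.06
Week 7: opening $2,044.06; interest $67.45 → $2,111.51; payment $1,301.57; balance $809.94
Week 8: opening $809.94; interest $26.73 → $836.67; payment $836.67; balance $0.00
Total paid: $7,601.54

$7,601.54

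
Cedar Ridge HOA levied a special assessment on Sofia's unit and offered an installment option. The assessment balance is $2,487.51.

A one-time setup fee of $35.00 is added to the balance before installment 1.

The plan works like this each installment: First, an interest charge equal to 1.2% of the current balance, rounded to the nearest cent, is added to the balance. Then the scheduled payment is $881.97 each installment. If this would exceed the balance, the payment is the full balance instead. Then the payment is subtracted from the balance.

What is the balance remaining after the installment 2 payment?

Installment 1: opening $2,522.51; interest $30.27 → $2,552.78; payment $881.97; balance $1,670.81
Installment 2: opening $1,670.81; interest $20.05 → $1,690.86; payment $881.97; balance $808.89

$808.89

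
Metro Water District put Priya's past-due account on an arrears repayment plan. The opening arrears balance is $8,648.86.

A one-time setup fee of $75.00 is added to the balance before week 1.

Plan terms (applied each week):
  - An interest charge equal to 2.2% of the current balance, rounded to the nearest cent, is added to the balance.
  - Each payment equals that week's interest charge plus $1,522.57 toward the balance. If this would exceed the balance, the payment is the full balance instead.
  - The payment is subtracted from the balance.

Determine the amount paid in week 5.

$1,580.51

# | Opening | Interest | Payment | End bal
1 | $8,723.86 | $191.92 | $1,714.49 | $7,201.29
2 | $7,201.29 | $158.43 | $1,681.00 | $5,678.72
3 | $5,678.72 | $124.93 | $1,647.50 | $4,156.15
4 | $4,156.15 | $91.44 | $1,614.01 | $2,633.58
5 | $2,633.58 | $57.94 | $1,580.51 | $1,111.01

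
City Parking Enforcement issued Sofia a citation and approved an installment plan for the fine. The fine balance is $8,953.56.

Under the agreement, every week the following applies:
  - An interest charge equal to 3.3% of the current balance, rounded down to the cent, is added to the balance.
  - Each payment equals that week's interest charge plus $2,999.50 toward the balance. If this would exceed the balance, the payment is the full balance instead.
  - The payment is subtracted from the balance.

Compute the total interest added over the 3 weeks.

$589.44

Week 1: opening $8,953.56; interest $295.46 → $9,249.02; payment $3,294.96; balance $5,954.06
Week 2: opening $5,954.06; interest $196.48 → $6,150.54; payment $3,195.98; balance $2,954.56
Week 3: opening $2,954.56; interest $97.50 → $3,052.06; payment $3,052.06; balance $0.00
Total interest: $295.46 + $196.48 + $97.50 = $589.44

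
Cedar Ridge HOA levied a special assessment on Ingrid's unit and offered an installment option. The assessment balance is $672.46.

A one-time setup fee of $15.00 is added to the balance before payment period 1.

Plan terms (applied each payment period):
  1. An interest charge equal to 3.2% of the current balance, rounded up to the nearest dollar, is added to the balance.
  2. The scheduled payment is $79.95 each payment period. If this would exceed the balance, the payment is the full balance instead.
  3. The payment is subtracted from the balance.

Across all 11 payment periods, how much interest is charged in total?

$137.00

Payment period 1: opening $687.46; interest $22.00 → $709.46; payment $79.95; balance $629.51
Payment period 2: opening $629.51; interest $21.00 → $650.51; payment $79.95; balance $570.56
Payment period 3: opening $570.56; interest $19.00 → $589.56; payment $79.95; balance $509.61
Payment period 4: opening $509.61; interest $17.00 → $526.61; payment $79.95; balance $446.66
Payment period 5: opening $446.66; interest $15.00 → $461.66; payment $79.95; balance $381.71
Payment period 6: opening $381.71; interest $13.00 → $394.71; payment $79.95; balance $314.76
Payment period 7: opening $314.76; interest $11.00 → $325.76; payment $79.95; balance $245.81
Payment period 8: opening $245.81; interest $8.00 → $253.81; payment $79.95; balance $173.86
Payment period 9: opening $173.86; interest $6.00 → $179.86; payment $79.95; balance $99.91
Payment period 10: opening $99.91; interest $4.00 → $103.91; payment $79.95; balance $23.96
Payment period 11: opening $23.96; interest $1.00 → $24.96; payment $24.96; balance $0.00
Total interest: $22.00 + $21.00 + $19.00 + $17.00 + $15.00 + $13.00 + $11.00 + $8.00 + $6.00 + $4.00 + $1.00 = $137.00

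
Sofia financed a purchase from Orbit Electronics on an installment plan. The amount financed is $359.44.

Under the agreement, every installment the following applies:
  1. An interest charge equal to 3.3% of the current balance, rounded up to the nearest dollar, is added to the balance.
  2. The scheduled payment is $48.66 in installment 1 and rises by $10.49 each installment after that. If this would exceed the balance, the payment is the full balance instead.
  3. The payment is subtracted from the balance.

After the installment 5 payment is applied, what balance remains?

$57.24

Installment 1: $359.44 +$12.00 interest = $371.44; pay $48.66 → $322.78
Installment 2: $322.78 +$11.00 interest = $333.78; pay $59.15 → $274.63
Installment 3: $274.63 +$10.00 interest = $284.63; pay $69.64 → $214.99
Installment 4: $214.99 +$8.00 interest = $222.99; pay $80.13 → $142.86
Installment 5: $142.86 +$5.00 interest = $147.86; pay $90.62 → $57.24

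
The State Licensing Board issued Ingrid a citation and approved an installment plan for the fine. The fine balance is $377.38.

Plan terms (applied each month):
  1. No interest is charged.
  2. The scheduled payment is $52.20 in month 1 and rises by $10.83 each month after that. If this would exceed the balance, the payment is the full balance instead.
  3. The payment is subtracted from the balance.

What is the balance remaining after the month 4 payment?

$103.60

Month 1: $377.38 − $52.20 → $325.18
Month 2: $325.18 − $63.03 → $262.15
Month 3: $262.15 − $73.86 → $188.29
Month 4: $188.29 − $84.69 → $103.60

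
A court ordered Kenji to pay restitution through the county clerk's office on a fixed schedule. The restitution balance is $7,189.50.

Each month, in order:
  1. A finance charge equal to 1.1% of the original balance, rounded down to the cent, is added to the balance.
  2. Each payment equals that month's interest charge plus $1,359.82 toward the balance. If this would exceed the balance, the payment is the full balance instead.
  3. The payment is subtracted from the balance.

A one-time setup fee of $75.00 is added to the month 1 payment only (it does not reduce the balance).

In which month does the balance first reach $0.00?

Month 1: opening $7,189.50; interest $79.08 → $7,268.58; payment $1,438.90 (+ $75.00 fee); balance $5,829.68
Month 2: opening $5,829.68; interest $79.08 → $5,908.76; payment $1,438.90; balance $4,469.86
Month 3: opening $4,469.86; interest $79.08 → $4,548.94; payment $1,438.90; balance $3,110.04
Month 4: opening $3,110.04; interest $79.08 → $3,189.12; payment $1,438.90; balance $1,750.22
Month 5: opening $1,750.22; interest $79.08 → $1,829.30; payment $1,438.90; balance $390.40
Month 6: opening $390.40; interest $79.08 → $469.48; payment $469.48; balance $0.00
Balance reaches $0.00 in month 6.

6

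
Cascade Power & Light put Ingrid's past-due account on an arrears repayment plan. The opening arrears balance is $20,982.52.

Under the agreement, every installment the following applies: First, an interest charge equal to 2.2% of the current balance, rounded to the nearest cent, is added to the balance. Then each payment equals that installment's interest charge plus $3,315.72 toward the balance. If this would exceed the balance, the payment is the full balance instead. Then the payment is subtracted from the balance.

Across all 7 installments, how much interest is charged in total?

$1,699.45

# | Opening | Interest | Payment | End bal
1 | $20,982.52 | $461.62 | $3,777.34 | $17,666.80
2 | $17,666.80 | $388.67 | $3,704.39 | $14,351.08
3 | $14,351.08 | $315.72 | $3,631.44 | $11,035.36
4 | $11,035.36 | $242.78 | $3,558.50 | $7,719.64
5 | $7,719.64 | $169.83 | $3,485.55 | $4,403.92
6 | $4,403.92 | $96.89 | $3,412.61 | $1,088.20
7 | $1,088.20 | $23.94 | $1,112.14 | $0.00
Total interest: $461.62 + $388.67 + $315.72 + $242.78 + $169.83 + $96.89 + $23.94 = $1,699.45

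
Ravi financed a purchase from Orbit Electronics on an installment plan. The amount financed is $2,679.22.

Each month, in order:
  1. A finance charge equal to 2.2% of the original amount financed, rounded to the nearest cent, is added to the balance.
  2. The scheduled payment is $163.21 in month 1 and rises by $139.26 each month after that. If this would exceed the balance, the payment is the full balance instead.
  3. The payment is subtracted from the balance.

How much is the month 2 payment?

Month 1: opening $2,679.22; interest $58.94 → $2,738.16; payment $163.21; balance $2,574.95
Month 2: opening $2,574.95; interest $58.94 → $2,633.89; payment $302.47; balance $2,331.42

$302.47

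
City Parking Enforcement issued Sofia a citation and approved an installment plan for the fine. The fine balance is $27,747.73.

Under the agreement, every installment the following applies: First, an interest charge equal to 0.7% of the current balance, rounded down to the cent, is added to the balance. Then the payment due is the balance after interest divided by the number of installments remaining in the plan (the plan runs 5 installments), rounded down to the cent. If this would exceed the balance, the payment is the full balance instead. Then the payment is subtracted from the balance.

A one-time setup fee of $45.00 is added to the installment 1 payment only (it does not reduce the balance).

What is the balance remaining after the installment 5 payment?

$0.00

Installment 1: opening $27,747.73; interest $194.23 → $27,941.96; payment $5,588.39 (+ $45.00 fee); balance $22,353.57
Installment 2: opening $22,353.57; interest $156.47 → $22,510.04; payment $5,627.51; balance $16,882.53
Installment 3: opening $16,882.53; interest $118.17 → $17,000.70; payment $5,666.90; balance $11,333.80
Installment 4: opening $11,333.80; interest $79.33 → $11,413.13; payment $5,706.56; balance $5,706.57
Installment 5: opening $5,706.57; interest $39.94 → $5,746.51; payment $5,746.51; balance $0.00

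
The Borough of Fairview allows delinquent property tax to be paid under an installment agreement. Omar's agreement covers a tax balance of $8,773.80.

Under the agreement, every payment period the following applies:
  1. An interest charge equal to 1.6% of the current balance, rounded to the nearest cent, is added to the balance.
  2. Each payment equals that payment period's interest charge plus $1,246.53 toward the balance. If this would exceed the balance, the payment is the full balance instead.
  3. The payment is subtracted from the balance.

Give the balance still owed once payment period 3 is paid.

Payment period 1: $8,773.80 +$140.38 interest = $8,914.18; pay $1,386.91 → $7,527.27
Payment period 2: $7,527.27 +$120.44 interest = $7,647.71; pay $1,366.97 → $6,280.74
Payment period 3: $6,280.74 +$100.49 interest = $6,381.23; pay $1,347.02 → $5,034.21

$5,034.21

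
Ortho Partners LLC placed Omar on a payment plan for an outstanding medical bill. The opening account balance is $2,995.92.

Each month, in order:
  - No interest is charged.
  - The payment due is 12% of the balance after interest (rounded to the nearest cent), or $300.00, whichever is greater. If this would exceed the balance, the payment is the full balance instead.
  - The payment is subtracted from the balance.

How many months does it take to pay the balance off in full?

10

Month 1: opening $2,995.92; payment $359.51; balance $2,636.41
Month 2: opening $2,636.41; payment $316.37; balance $2,320.04
Month 3: opening $2,320.04; payment $300.00; balance $2,020.04
Month 4: opening $2,020.04; payment $300.00; balance $1,720.04
Month 5: opening $1,720.04; payment $300.00; balance $1,420.04
Month 6: opening $1,420.04; payment $300.00; balance $1,120.04
Month 7: opening $1,120.04; payment $300.00; balance $820.04
Month 8: opening $820.04; payment $300.00; balance $520.04
Month 9: opening $520.04; payment $300.00; balance $220.04
Month 10: opening $220.04; payment $220.04; balance $0.00
Balance reaches $0.00 in month 10.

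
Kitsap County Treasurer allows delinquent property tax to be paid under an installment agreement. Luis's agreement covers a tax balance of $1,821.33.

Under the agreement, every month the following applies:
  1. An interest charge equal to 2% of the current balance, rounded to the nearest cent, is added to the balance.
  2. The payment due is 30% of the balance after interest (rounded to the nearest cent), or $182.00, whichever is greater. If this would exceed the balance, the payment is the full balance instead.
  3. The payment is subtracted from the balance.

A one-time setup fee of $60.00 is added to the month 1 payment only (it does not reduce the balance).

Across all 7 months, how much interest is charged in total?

$112.26

# | Opening | Interest | Payment | Fee | End bal
1 | $1,821.33 | $36.43 | $557.33 | $60.00 | $1,300.43
2 | $1,300.43 | $26.01 | $397.93 | — | $928.51
3 | $928.51 | $18.57 | $284.12 | — | $662.96
4 | $662.96 | $13.26 | $202.87 | — | $473.35
5 | $473.35 | $9.47 | $182.00 | — | $300.82
6 | $300.82 | $6.02 | $182.00 | — | $124.84
7 | $124.84 | $2.50 | $127.34 | — | $0.00
Total interest: $36.43 + $26.01 + $18.57 + $13.26 + $9.47 + $6.02 + $2.50 = $112.26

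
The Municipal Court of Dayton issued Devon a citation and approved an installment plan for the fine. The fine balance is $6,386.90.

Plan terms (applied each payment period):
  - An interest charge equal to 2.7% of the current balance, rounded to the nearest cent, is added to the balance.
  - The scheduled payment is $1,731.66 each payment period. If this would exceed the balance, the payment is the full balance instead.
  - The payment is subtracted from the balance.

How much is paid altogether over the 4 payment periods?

# | Opening | Interest | Payment | End bal
1 | $6,386.90 | $172.45 | $1,731.66 | $4,827.69
2 | $4,827.69 | $130.35 | $1,731.66 | $3,226.38
3 | $3,226.38 | $87.11 | $1,731.66 | $1,581.83
4 | $1,581.83 | $42.71 | $1,624.54 | $0.00
Total paid: $6,819.52

$6,819.52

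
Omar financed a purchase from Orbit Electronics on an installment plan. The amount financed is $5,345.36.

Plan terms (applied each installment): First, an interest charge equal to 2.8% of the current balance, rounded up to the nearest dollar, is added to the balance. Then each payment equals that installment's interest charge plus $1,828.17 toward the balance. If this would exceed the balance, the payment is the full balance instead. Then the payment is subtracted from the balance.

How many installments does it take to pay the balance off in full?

3

Installment 1: $5,345.36 +$150.00 interest = $5,495.36; pay $1,978.17 → $3,517.19
Installment 2: $3,517.19 +$99.00 interest = $3,616.19; pay $1,927.17 → $1,689.02
Installment 3: $1,689.02 +$48.00 interest = $1,737.02; pay $1,737.02 → $0.00
Balance reaches $0.00 in installment 3.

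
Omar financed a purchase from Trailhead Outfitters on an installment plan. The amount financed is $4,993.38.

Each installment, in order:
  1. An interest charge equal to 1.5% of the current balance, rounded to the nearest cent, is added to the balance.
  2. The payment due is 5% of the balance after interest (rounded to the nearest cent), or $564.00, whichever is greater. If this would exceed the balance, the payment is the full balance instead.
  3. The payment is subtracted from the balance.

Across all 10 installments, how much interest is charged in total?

$405.31

Installment 1: opening $4,993.38; interest $74.90 → $5,068.28; payment $564.00; balance $4,504.28
Installment 2: opening $4,504.28; interest $67.56 → $4,571.84; payment $564.00; balance $4,007.84
Installment 3: opening $4,007.84; interest $60.12 → $4,067.96; payment $564.00; balance $3,503.96
Installment 4: opening $3,503.96; interest $52.56 → $3,556.52; payment $564.00; balance $2,992.52
Installment 5: opening $2,992.52; interest $44.89 → $3,037.41; payment $564.00; balance $2,473.41
Installment 6: opening $2,473.41; interest $37.10 → $2,510.51; payment $564.00; balance $1,946.51
Installment 7: opening $1,946.51; interest $29.20 → $1,975.71; payment $564.00; balance $1,411.71
Installment 8: opening $1,411.71; interest $21.18 → $1,432.89; payment $564.00; balance $868.89
Installment 9: opening $868.89; interest $13.03 → $881.92; payment $564.00; balance $317.92
Installment 10: opening $317.92; interest $4.77 → $322.69; payment $322.69; balance $0.00
Total interest: $74.90 + $67.56 + $60.12 + $52.56 + $44.89 + $37.10 + $29.20 + $21.18 + $13.03 + $4.77 = $405.31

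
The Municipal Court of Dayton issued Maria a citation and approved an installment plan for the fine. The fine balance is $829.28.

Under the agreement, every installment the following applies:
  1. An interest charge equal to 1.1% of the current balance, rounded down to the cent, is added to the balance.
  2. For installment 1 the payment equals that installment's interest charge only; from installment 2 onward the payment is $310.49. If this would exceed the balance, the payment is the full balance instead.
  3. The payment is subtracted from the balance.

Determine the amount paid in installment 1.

$9.12

Installment 1: opening $829.28; interest $9.12 → $838.40; payment $9.12; balance $829.28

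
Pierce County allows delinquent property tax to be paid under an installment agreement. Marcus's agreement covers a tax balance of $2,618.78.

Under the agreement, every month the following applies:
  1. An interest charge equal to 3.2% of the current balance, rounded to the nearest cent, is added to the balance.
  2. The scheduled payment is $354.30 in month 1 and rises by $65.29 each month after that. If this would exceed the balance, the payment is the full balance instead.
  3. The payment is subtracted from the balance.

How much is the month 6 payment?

$518.86

Month 1: opening $2,618.78; interest $83.80 → $2,702.58; payment $354.30; balance $2,348.28
Month 2: opening $2,348.28; interest $75.14 → $2,423.42; payment $419.59; balance $2,003.83
Month 3: opening $2,003.83; interest $64.12 → $2,067.95; payment $484.88; balance $1,583.07
Month 4: opening $1,583.07; interest $50.66 → $1,633.73; payment $550.17; balance $1,083.56
Month 5: opening $1,083.56; interest $34.67 → $1,118.23; payment $615.46; balance $502.77
Month 6: opening $502.77; interest $16.09 → $518.86; payment $518.86; balance $0.00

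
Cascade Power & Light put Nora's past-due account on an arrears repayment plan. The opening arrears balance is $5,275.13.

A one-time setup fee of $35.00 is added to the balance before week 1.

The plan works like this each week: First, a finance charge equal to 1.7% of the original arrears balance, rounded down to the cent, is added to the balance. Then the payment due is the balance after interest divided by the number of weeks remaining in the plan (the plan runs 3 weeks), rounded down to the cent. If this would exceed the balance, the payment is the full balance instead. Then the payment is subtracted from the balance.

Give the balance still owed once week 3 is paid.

Week 1: opening $5,310.13; interest $89.67 → $5,399.80; payment $1,799.93; balance $3,599.87
Week 2: opening $3,599.87; interest $89.67 → $3,689.54; payment $1,844.77; balance $1,844.77
Week 3: opening $1,844.77; interest $89.67 → $1,934.44; payment $1,934.44; balance $0.00

$0.00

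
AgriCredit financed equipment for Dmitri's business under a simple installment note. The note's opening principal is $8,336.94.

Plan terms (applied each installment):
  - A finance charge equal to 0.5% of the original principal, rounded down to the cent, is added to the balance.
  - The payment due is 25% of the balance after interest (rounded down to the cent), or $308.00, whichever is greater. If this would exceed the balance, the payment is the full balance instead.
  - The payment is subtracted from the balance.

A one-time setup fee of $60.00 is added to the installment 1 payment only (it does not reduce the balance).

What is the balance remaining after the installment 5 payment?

Installment 1: opening $8,336.94; interest $41.68 → $8,378.62; payment $2,094.65 (+ $60.00 fee); balance $6,283.97
Installment 2: opening $6,283.97; interest $41.68 → $6,325.65; payment $1,581.41; balance $4,744.24
Installment 3: opening $4,744.24; interest $41.68 → $4,785.92; payment $1,196.48; balance $3,589.44
Installment 4: opening $3,589.44; interest $41.68 → $3,631.12; payment $907.78; balance $2,723.34
Installment 5: opening $2,723.34; interest $41.68 → $2,765.02; payment $691.25; balance $2,073.77

$2,073.77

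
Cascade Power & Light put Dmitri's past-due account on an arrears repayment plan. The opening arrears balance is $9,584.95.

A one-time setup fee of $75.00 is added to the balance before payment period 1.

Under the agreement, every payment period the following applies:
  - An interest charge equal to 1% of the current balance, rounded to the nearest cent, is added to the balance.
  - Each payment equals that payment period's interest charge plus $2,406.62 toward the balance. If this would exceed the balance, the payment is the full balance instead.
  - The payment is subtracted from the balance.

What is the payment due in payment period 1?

$2,503.22

# | Opening | Interest | Payment | End bal
1 | $9,659.95 | $96.60 | $2,503.22 | $7,253.33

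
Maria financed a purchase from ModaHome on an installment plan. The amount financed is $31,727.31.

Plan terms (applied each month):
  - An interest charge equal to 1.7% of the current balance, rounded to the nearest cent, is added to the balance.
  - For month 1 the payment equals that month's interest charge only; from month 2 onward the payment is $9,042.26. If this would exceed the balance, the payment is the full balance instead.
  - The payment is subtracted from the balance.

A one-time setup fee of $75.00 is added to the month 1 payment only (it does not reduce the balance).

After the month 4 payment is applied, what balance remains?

$5,782.51

# | Opening | Interest | Payment | Fee | End bal
1 | $31,727.31 | $539.36 | $539.36 | $75.00 | $31,727.31
2 | $31,727.31 | $539.36 | $9,042.26 | — | $23,224.41
3 | $23,224.41 | $394.81 | $9,042.26 | — | $14,576.96
4 | $14,576.96 | $247.81 | $9,042.26 | — | $5,782.51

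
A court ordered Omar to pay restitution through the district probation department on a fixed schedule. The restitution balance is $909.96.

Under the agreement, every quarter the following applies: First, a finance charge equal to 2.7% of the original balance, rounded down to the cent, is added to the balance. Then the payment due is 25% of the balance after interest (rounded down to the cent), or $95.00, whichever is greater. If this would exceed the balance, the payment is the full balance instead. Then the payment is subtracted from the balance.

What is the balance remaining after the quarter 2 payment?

$544.09

Quarter 1: opening $909.96; interest $24.56 → $934.52; payment $233.63; balance $700.89
Quarter 2: opening $700.89; interest $24.56 → $725.45; payment $181.36; balance $544.09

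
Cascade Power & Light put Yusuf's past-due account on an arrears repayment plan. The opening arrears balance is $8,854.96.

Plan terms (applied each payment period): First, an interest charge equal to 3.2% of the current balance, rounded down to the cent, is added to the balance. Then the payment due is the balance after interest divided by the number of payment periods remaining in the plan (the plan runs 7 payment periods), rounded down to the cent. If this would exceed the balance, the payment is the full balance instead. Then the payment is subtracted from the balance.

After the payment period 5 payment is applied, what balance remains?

# | Opening | Interest | Payment | End bal
1 | $8,854.96 | $283.35 | $1,305.47 | $7,832.84
2 | $7,832.84 | $250.65 | $1,347.24 | $6,736.25
3 | $6,736.25 | $215.56 | $1,390.36 | $5,561.45
4 | $5,561.45 | $177.96 | $1,434.85 | $4,304.56
5 | $4,304.56 | $137.74 | $1,480.76 | $2,961.54

$2,961.54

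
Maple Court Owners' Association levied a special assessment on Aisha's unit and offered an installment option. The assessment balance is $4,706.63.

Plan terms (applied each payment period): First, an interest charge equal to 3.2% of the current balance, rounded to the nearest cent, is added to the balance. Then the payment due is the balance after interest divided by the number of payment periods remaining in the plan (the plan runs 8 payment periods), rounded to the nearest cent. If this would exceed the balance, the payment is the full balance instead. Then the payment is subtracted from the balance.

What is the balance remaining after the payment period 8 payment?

Payment period 1: opening $4,706.63; interest $150.61 → $4,857.24; payment $607.16; balance $4,250.08
Payment period 2: opening $4,250.08; interest $136.00 → $4,386.08; payment $626.58; balance $3,759.50
Payment period 3: opening $3,759.50; interest $120.30 → $3,879.80; payment $646.63; balance $3,233.17
Payment period 4: opening $3,233.17; interest $103.46 → $3,336.63; payment $667.33; balance $2,669.30
Payment period 5: opening $2,669.30; interest $85.42 → $2,754.72; payment $688.68; balance $2,066.04
Payment period 6: opening $2,066.04; interest $66.11 → $2,132.15; payment $710.72; balance $1,421.43
Payment period 7: opening $1,421.43; interest $45.49 → $1,466.92; payment $733.46; balance $733.46
Payment period 8: opening $733.46; interest $23.47 → $756.93; payment $756.93; balance $0.00

$0.00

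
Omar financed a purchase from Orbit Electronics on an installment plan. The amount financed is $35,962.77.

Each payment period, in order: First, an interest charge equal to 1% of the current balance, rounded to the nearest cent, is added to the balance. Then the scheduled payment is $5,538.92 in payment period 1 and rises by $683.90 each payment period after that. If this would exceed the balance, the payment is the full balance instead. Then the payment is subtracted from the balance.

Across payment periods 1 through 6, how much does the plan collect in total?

Payment period 1: opening $35,962.77; interest $359.63 → $36,322.40; payment $5,538.92; balance $30,783.48
Payment period 2: opening $30,783.48; interest $307.83 → $31,091.31; payment $6,222.82; balance $24,868.49
Payment period 3: opening $24,868.49; interest $248.68 → $25,117.17; payment $6,906.72; balance $18,210.45
Payment period 4: opening $18,210.45; interest $182.10 → $18,392.55; payment $7,590.62; balance $10,801.93
Payment period 5: opening $10,801.93; interest $108.02 → $10,909.95; payment $8,274.52; balance $2,635.43
Payment period 6: opening $2,635.43; interest $26.35 → $2,661.78; payment $2,661.78; balance $0.00
Total paid: $37,195.38

$37,195.38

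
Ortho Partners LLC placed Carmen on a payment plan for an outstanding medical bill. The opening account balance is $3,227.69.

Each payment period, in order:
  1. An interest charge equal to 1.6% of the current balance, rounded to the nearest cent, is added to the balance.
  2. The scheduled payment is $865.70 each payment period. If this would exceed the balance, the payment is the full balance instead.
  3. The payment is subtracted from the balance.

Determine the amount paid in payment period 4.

$758.17

# | Opening | Interest | Payment | End bal
1 | $3,227.69 | $51.64 | $865.70 | $2,413.63
2 | $2,413.63 | $38.62 | $865.70 | $1,586.55
3 | $1,586.55 | $25.38 | $865.70 | $746.23
4 | $746.23 | $11.94 | $758.17 | $0.00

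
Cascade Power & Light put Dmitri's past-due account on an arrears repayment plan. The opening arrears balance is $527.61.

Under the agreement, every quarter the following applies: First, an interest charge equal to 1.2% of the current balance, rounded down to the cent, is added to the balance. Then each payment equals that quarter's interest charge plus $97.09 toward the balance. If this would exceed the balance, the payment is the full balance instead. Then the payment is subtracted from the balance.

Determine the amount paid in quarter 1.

$103.42

# | Opening | Interest | Payment | End bal
1 | $527.61 | $6.33 | $103.42 | $430.52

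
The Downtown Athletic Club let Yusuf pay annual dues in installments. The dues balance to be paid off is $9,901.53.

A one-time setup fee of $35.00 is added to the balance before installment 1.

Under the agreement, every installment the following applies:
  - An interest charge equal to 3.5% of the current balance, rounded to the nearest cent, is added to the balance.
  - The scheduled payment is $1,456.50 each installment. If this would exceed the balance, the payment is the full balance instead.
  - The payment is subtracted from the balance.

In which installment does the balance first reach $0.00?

Installment 1: opening $9,936.53; interest $347.78 → $10,284.31; payment $1,456.50; balance $8,827.81
Installment 2: opening $8,827.81; interest $308.97 → $9,136.78; payment $1,456.50; balance $7,680.28
Installment 3: opening $7,680.28; interest $268.81 → $7,949.09; payment $1,456.50; balance $6,492.59
Installment 4: opening $6,492.59; interest $227.24 → $6,719.83; payment $1,456.50; balance $5,263.33
Installment 5: opening $5,263.33; interest $184.22 → $5,447.55; payment $1,456.50; balance $3,991.05
Installment 6: opening $3,991.05; interest $139.69 → $4,130.74; payment $1,456.50; balance $2,674.24
Installment 7: opening $2,674.24; interest $93.60 → $2,767.84; payment $1,456.50; balance $1,311.34
Installment 8: opening $1,311.34; interest $45.90 → $1,357.24; payment $1,357.24; balance $0.00
Balance reaches $0.00 in installment 8.

8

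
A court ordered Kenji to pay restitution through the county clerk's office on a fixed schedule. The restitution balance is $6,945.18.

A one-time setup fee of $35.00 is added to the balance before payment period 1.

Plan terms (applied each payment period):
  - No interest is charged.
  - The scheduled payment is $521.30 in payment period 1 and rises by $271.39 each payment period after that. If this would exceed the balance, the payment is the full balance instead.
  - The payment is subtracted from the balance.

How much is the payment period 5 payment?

# | Opening | Payment | End bal
1 | $6,980.18 | $521.30 | $6,458.88
2 | $6,458.88 | $792.69 | $5,666.19
3 | $5,666.19 | $1,064.08 | $4,602.11
4 | $4,602.11 | $1,335.47 | $3,266.64
5 | $3,266.64 | $1,606.86 | $1,659.78

$1,606.86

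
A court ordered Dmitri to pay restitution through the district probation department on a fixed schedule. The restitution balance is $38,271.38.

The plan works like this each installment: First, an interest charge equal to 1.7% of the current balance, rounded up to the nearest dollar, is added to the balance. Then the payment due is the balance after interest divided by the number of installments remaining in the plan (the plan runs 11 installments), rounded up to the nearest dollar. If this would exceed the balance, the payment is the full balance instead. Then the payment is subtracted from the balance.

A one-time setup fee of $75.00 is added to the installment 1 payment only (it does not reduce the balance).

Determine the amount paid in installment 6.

$3,850.00

# | Opening | Interest | Payment | Fee | End bal
1 | $38,271.38 | $651.00 | $3,539.00 | $75.00 | $35,383.38
2 | $35,383.38 | $602.00 | $3,599.00 | — | $32,386.38
3 | $32,386.38 | $551.00 | $3,660.00 | — | $29,277.38
4 | $29,277.38 | $498.00 | $3,722.00 | — | $26,053.38
5 | $26,053.38 | $443.00 | $3,786.00 | — | $22,710.38
6 | $22,710.38 | $387.00 | $3,850.00 | — | $19,247.38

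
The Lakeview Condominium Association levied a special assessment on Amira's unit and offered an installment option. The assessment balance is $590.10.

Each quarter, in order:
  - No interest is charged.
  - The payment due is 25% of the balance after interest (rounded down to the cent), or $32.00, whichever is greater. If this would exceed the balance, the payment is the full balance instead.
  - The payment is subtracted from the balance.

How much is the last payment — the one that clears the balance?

$9.03

# | Opening | Payment | End bal
1 | $590.10 | $147.52 | $442.58
2 | $442.58 | $110.64 | $331.94
3 | $331.94 | $82.98 | $248.96
4 | $248.96 | $62.24 | $186.72
5 | $186.72 | $46.68 | $140.04
6 | $140.04 | $35.01 | $105.03
7 | $105.03 | $32.00 | $73.03
8 | $73.03 | $32.00 | $41.03
9 | $41.03 | $32.00 | $9.03
10 | $9.03 | $9.03 | $0.00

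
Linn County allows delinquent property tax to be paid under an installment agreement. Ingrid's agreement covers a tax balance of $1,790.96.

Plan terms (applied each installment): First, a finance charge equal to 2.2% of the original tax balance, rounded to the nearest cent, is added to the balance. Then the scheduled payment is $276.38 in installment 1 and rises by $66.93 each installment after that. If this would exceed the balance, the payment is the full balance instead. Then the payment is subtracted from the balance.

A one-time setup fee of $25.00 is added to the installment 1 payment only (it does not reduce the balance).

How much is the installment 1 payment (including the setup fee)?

Installment 1: opening $1,790.96; interest $39.40 → $1,830.36; payment $276.38 (+ $25.00 fee); balance $1,553.98

$301.38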